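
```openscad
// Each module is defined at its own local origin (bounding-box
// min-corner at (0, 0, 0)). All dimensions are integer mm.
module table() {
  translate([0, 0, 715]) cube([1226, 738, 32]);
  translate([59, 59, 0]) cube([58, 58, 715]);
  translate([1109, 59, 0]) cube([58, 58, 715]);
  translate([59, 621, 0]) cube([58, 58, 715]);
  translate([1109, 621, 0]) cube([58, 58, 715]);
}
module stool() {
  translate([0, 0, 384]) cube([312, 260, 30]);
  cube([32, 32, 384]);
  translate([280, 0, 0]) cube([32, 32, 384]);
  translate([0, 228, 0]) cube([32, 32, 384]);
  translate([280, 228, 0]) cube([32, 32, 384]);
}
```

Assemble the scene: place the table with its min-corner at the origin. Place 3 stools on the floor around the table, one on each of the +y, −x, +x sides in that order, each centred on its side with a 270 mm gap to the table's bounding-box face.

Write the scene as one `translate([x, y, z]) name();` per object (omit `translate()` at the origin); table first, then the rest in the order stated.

table();
translate([457, 1008, 0]) stool();
translate([-582, 239, 0]) stool();
translate([1496, 239, 0]) stool();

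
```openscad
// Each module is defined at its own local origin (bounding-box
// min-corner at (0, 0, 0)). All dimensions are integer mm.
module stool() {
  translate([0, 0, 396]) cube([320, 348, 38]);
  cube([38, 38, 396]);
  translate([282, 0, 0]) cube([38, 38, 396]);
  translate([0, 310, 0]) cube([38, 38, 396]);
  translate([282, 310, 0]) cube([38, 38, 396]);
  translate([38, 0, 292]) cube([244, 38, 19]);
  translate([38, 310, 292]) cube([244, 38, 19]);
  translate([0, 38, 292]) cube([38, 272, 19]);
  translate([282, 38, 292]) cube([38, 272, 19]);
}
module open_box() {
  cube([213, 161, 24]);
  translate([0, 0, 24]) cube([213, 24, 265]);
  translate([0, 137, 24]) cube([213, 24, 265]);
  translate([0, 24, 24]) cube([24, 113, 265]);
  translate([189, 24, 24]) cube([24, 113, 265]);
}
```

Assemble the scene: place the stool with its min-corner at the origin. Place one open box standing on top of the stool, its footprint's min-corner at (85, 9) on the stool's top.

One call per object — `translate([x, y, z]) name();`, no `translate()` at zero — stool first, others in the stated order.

stool();
translate([85, 9, 434]) open_box();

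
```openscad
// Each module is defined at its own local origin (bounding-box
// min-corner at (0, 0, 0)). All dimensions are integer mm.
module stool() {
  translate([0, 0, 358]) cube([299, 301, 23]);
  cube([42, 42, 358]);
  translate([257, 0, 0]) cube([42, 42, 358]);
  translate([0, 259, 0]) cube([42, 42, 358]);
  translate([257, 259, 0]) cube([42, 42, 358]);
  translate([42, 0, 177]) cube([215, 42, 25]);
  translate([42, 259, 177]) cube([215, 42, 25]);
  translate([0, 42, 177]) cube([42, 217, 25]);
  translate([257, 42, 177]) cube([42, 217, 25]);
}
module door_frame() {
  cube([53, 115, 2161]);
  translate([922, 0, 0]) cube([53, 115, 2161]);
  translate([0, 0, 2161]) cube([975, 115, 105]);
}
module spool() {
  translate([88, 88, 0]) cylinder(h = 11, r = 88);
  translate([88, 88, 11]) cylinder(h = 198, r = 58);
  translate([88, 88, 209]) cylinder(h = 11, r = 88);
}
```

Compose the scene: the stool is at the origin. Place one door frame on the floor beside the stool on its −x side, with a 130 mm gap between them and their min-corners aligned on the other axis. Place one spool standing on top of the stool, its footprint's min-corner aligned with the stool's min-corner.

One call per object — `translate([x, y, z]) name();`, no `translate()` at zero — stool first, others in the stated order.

stool();
translate([-1105, 0, 0]) door_frame();
translate([0, 0, 381]) spool();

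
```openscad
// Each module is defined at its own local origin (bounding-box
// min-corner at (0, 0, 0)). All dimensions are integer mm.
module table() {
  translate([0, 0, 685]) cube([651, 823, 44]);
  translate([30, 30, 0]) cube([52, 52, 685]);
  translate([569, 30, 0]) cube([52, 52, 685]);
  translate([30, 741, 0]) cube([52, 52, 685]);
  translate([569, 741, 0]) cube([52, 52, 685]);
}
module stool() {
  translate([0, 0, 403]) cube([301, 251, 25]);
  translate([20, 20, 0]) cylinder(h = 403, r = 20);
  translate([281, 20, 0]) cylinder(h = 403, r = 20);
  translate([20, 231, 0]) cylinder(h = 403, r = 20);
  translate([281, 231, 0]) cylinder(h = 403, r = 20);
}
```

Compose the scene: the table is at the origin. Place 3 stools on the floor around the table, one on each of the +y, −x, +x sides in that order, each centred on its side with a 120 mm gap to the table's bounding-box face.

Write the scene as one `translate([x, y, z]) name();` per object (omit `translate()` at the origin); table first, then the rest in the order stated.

table();
translate([175, 943, 0]) stool();
translate([-421, 286, 0]) stool();
translate([771, 286, 0]) stool();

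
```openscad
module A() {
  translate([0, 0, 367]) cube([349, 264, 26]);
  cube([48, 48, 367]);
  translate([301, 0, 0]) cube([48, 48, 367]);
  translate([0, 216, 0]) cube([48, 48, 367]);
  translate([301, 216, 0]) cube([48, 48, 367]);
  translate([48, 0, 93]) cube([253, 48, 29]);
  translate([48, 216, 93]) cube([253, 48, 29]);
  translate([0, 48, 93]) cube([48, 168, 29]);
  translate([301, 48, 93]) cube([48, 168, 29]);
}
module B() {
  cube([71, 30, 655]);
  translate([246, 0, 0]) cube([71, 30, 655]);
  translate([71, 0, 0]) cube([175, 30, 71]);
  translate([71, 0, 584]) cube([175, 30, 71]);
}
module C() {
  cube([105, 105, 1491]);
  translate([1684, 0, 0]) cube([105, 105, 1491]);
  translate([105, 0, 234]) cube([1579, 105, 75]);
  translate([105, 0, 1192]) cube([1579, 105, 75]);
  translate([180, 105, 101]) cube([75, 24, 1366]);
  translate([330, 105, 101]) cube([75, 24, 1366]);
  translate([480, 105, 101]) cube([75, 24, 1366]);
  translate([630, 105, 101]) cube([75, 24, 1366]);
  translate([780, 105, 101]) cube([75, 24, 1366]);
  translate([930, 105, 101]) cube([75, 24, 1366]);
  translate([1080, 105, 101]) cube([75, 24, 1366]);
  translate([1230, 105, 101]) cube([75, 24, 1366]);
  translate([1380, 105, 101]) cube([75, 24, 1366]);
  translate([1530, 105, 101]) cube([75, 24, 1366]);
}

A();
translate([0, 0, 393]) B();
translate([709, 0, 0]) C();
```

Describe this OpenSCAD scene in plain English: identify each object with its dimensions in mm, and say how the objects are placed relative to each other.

A is a four-legged stool. The seat is 349×264 mm, 26 mm thick, top at z = 393 mm. It stands on four square legs, each 48×48 mm in cross-section, from z = 0 to the seat underside, each flush with a corner of the seat. Four stretchers, 48 mm wide and 29 mm tall, connect adjacent legs with their undersides at z = 93 mm, each running between the inner faces of the legs it joins and aligned with the legs' outer faces on the other axis.

B is a rectangular picture frame lying in the x–z plane (depth along y). The opening is 175 mm wide (x) by 513 mm tall (z), surrounded by a border 71 mm wide on all four sides. The frame is 30 mm deep and is made of two full-height vertical stiles with two horizontal rails fitted between them.

C is a fence section. Two 105×105 mm posts, 1491 mm tall, stand on the floor with a clear span of 1579 mm between their inner faces. Two horizontal rails of 105×75 mm section span the gap between the posts with their undersides at z = 234 mm and z = 1192 mm, flush with the posts' −y face. 10 pickets, each 75 mm wide, 24 mm thick and 1366 mm tall, are fixed to the +y face of the rails with their bottoms at z = 101 mm, evenly spaced across the span with equal gaps (rounded down to the nearest mm) at the −x end and between each pair — any rounding remainder accumulates at the +x end.

The picture frame is on top of the stool. The fence section is on the floor beside the stool on its +x side.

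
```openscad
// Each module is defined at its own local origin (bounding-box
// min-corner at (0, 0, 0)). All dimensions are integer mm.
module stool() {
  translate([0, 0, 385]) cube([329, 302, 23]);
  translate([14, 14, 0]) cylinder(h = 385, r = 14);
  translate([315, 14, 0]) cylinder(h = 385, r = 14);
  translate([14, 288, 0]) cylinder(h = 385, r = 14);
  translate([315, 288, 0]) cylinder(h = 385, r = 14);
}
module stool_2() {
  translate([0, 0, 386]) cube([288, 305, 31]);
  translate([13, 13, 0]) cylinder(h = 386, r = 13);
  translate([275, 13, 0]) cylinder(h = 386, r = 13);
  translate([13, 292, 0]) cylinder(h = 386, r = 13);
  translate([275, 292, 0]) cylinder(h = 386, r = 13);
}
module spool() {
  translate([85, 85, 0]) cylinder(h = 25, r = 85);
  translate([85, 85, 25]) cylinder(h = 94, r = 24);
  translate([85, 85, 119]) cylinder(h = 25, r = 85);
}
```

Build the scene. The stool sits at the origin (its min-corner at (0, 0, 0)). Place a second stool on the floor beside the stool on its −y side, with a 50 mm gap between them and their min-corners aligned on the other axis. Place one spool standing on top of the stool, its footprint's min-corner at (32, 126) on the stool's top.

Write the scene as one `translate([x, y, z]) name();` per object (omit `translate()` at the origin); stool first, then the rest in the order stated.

stool();
translate([0, -355, 0]) stool_2();
translate([32, 126, 408]) spool();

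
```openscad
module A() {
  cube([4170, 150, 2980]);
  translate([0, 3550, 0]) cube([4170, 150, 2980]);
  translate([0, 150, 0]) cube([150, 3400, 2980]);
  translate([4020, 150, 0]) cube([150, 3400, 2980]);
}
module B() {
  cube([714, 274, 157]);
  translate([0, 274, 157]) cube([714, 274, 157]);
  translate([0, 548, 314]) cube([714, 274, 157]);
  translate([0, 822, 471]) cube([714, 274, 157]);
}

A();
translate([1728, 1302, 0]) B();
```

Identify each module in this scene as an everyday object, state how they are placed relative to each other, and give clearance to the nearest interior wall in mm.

Clearances: x = 1578, y = 1152; minimum 1152 mm.

A is a house frame. B is a staircase. The staircase sits inside the house frame, centred. The clearance to the nearest interior wall is 1152 mm.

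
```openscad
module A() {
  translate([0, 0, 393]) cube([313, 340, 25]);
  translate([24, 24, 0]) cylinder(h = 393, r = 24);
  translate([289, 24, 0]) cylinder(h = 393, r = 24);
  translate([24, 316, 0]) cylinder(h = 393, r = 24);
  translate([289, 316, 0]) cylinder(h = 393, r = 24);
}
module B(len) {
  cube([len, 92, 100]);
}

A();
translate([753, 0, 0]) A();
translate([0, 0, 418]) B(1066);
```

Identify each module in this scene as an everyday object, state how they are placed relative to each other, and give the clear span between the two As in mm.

Second stool starts at x = 753; first ends at x = 313; clear span = 753 − 313 = 440 mm.

A is a stool. B is a beam. A beam spans the tops of two stools. The clear span between the two stools is 440 mm.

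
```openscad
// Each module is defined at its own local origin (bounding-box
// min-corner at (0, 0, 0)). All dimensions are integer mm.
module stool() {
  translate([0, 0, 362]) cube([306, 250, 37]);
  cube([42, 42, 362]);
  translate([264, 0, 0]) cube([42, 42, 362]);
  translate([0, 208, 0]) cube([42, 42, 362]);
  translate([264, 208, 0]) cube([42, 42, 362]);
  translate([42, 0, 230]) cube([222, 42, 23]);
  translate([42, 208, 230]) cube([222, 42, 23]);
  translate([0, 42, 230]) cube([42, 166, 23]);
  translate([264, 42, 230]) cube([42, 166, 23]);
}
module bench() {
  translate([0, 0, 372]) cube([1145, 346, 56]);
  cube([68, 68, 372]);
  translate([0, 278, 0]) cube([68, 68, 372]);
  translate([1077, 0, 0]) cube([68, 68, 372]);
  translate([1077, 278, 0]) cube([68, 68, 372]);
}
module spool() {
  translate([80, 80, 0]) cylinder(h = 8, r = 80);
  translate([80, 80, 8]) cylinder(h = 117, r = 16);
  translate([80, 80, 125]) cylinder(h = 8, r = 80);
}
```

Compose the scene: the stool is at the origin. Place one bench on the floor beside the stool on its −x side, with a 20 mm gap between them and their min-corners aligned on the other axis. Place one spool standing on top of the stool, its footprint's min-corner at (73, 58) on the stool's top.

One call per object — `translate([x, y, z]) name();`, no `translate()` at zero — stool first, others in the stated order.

stool();
translate([-1165, 0, 0]) bench();
translate([73, 58, 399]) spool();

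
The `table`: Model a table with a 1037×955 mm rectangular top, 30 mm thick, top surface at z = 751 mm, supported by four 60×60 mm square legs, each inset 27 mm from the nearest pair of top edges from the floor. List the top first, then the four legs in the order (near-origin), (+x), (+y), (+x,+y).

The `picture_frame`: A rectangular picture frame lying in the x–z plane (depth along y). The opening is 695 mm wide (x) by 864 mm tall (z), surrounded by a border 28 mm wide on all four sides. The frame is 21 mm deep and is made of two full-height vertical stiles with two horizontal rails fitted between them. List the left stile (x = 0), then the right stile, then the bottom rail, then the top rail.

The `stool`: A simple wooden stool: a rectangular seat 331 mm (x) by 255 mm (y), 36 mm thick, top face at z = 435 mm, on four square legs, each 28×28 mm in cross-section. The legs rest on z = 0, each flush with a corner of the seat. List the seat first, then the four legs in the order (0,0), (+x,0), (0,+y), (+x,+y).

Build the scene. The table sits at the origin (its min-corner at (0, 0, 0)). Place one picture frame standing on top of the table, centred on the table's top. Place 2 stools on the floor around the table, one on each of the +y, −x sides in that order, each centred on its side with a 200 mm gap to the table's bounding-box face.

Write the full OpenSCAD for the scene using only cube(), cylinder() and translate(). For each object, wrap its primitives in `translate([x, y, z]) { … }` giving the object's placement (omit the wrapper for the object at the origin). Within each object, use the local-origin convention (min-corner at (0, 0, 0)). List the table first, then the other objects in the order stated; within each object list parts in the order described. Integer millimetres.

translate([0, 0, 721]) cube([1037, 955, 30]);
translate([27, 27, 0]) cube([60, 60, 721]);
translate([950, 27, 0]) cube([60, 60, 721]);
translate([27, 868, 0]) cube([60, 60, 721]);
translate([950, 868, 0]) cube([60, 60, 721]);
translate([143, 467, 751]) {
  cube([28, 21, 920]);
  translate([723, 0, 0]) cube([28, 21, 920]);
  translate([28, 0, 0]) cube([695, 21, 28]);
  translate([28, 0, 892]) cube([695, 21, 28]);
}
translate([353, 1155, 0]) {
  translate([0, 0, 399]) cube([331, 255, 36]);
  cube([28, 28, 399]);
  translate([303, 0, 0]) cube([28, 28, 399]);
  translate([0, 227, 0]) cube([28, 28, 399]);
  translate([303, 227, 0]) cube([28, 28, 399]);
}
translate([-531, 350, 0]) {
  translate([0, 0, 399]) cube([331, 255, 36]);
  cube([28, 28, 399]);
  translate([303, 0, 0]) cube([28, 28, 399]);
  translate([0, 227, 0]) cube([28, 28, 399]);
  translate([303, 227, 0]) cube([28, 28, 399]);
}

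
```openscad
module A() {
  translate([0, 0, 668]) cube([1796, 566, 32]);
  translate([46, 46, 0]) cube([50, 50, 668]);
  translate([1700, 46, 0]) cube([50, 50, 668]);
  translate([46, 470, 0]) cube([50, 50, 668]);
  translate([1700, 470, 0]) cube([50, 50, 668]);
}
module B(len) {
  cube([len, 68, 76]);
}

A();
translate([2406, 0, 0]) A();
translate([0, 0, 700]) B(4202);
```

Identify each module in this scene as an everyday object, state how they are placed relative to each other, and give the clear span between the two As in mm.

A is a table. B is a beam. A beam spans the tops of two tables. The clear span between the two tables is 610 mm.

Second table starts at x = 2406; first ends at x = 1796; clear span = 2406 − 1796 = 610 mm.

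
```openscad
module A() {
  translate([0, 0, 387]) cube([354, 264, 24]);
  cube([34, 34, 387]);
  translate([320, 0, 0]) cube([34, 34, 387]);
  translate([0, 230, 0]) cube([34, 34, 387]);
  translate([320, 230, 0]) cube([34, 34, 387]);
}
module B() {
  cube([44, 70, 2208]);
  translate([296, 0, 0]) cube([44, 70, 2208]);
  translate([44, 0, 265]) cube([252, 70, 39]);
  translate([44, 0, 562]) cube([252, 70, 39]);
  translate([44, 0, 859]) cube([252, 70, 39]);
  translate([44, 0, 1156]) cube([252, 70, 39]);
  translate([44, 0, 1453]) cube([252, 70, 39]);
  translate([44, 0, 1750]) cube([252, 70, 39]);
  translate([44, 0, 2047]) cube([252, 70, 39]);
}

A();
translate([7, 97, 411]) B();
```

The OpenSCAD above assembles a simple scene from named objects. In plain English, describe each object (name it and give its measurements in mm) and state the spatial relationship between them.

A is a four-legged stool. The seat is a 354×264×24 mm slab whose top surface is at z = 411 mm; four square legs, each 34×34 mm in cross-section, run from the floor (z = 0) to the underside of the seat, each flush with a corner of the seat.

B is a wooden ladder with two side rails of 44×70 mm section and 2208 mm height, set 340 mm apart overall. Between them run 7 rectangular rungs (70 mm deep, 39 mm thick), front faces flush with the rails' −y face. The bottom of the first rung is 265 mm above the floor and each subsequent rung is 297 mm higher than the one below.

The ladder is on top of the stool, centred.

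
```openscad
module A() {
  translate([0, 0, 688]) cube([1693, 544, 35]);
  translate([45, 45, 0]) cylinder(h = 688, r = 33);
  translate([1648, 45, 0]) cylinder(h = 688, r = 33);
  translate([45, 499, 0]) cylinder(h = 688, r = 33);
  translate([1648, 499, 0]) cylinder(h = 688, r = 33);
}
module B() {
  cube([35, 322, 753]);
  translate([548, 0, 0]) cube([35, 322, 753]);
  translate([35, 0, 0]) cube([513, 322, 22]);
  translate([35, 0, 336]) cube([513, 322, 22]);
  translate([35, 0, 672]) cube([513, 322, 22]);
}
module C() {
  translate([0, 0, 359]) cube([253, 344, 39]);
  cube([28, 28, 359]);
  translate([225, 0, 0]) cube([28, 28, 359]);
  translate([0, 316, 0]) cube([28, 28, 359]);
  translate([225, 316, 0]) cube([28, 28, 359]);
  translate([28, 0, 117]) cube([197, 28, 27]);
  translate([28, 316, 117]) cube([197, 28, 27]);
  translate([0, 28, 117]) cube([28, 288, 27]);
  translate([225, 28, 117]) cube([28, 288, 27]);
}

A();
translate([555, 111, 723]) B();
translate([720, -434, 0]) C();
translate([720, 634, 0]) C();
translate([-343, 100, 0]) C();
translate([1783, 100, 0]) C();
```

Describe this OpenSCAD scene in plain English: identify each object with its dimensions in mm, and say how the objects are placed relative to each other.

A is a table: top 1693 mm (x) × 544 mm (y), 35 mm thick, upper face at z = 723 mm, on four round legs of 66 mm diameter, each leg's bounding box inset 12 mm from the nearest pair of top edges, running from z = 0 to the bottom of the top.

B is a bookshelf 583 mm wide overall, 322 mm deep and 753 mm tall. The two sides are 35 mm thick vertical panels. 3 horizontal shelves of 22 mm thickness span between the inner faces of the sides; the lowest shelf sits on the floor and shelves are stacked with a clear vertical gap of 314 mm between each pair.

C is a simple wooden stool: a rectangular seat 253 mm (x) by 344 mm (y), 39 mm thick, top face at z = 398 mm, on four square legs, each 28×28 mm in cross-section. The legs rest on z = 0, each flush with a corner of the seat. Four stretchers, 28 mm wide and 27 mm tall, connect adjacent legs with their undersides at z = 117 mm, each running between the inner faces of the legs it joins and aligned with the legs' outer faces on the other axis.

The bookshelf is on top of the table, centred. Four stools sit around the table at the −y, +y, −x, +x sides.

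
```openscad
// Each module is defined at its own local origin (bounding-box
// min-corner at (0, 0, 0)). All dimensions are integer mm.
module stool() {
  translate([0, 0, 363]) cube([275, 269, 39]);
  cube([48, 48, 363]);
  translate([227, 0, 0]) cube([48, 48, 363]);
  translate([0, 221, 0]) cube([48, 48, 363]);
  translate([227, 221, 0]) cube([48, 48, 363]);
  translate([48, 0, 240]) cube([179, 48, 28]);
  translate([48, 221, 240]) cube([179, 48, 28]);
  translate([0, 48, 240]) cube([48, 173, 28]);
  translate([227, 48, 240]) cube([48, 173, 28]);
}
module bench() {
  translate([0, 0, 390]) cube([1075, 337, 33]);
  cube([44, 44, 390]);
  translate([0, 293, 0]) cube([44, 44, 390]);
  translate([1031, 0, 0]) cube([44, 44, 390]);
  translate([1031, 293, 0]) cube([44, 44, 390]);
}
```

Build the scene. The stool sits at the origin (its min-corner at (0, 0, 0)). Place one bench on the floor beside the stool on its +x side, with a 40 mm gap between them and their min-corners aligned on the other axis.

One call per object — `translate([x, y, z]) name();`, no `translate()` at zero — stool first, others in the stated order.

stool();
translate([315, 0, 0]) bench();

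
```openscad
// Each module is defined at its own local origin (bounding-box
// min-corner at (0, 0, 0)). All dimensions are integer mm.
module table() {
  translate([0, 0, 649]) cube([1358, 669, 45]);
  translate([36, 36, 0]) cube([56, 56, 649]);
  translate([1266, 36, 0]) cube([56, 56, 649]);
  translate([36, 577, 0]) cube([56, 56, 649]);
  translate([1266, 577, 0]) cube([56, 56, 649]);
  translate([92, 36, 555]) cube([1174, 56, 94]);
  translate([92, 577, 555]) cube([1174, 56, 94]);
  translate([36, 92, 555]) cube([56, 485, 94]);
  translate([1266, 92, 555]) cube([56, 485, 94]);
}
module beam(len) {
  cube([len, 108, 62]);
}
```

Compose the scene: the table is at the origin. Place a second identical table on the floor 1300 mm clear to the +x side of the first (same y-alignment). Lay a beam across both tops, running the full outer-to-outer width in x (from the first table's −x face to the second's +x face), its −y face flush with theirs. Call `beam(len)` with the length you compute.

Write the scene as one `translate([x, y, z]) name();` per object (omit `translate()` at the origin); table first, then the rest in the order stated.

table();
translate([2658, 0, 0]) table();
translate([0, 0, 694]) beam(4016);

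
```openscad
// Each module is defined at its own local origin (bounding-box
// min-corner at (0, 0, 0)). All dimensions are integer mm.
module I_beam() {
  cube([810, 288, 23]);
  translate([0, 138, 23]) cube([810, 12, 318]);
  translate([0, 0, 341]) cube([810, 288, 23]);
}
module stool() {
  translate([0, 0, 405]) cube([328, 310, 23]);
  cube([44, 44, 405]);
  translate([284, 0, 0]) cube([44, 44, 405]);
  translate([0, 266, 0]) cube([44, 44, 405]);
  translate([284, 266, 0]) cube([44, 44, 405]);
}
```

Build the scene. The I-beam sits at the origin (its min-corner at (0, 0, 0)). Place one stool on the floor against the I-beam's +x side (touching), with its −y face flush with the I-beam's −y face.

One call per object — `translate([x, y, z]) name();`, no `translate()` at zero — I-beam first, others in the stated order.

I_beam();
translate([810, 0, 0]) stool();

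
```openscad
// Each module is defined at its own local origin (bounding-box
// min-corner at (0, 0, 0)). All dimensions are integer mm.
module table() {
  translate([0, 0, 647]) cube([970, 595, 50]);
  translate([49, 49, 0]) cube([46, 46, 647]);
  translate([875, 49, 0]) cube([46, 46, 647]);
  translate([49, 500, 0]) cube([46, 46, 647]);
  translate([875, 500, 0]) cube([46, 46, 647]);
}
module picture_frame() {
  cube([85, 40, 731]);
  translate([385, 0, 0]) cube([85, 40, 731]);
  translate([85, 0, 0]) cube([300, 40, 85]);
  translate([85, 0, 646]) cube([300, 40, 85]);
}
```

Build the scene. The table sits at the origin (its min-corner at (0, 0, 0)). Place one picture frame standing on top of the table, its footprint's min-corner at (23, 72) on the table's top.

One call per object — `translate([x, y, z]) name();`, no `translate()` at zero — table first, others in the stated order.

table();
translate([23, 72, 697]) picture_frame();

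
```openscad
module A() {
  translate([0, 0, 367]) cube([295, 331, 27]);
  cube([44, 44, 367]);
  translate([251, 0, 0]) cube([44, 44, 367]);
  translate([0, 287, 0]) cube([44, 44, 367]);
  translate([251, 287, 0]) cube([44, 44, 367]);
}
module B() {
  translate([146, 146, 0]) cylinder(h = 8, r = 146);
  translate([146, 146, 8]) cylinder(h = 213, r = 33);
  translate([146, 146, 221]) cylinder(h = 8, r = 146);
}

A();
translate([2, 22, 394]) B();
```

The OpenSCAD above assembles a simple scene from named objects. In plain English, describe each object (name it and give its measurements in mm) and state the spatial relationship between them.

A is a simple wooden stool: a rectangular seat 295 mm (x) by 331 mm (y), 27 mm thick, top face at z = 394 mm, on four square legs, each 44×44 mm in cross-section. The legs rest on z = 0, each flush with a corner of the seat.

B is a spool: two coaxial disc flanges of radius 146 mm and thickness 8 mm, joined by a core cylinder of radius 33 mm and height 213 mm. The lower flange rests on z = 0 and the three cylinders share a vertical axis.

The spool is on top of the stool.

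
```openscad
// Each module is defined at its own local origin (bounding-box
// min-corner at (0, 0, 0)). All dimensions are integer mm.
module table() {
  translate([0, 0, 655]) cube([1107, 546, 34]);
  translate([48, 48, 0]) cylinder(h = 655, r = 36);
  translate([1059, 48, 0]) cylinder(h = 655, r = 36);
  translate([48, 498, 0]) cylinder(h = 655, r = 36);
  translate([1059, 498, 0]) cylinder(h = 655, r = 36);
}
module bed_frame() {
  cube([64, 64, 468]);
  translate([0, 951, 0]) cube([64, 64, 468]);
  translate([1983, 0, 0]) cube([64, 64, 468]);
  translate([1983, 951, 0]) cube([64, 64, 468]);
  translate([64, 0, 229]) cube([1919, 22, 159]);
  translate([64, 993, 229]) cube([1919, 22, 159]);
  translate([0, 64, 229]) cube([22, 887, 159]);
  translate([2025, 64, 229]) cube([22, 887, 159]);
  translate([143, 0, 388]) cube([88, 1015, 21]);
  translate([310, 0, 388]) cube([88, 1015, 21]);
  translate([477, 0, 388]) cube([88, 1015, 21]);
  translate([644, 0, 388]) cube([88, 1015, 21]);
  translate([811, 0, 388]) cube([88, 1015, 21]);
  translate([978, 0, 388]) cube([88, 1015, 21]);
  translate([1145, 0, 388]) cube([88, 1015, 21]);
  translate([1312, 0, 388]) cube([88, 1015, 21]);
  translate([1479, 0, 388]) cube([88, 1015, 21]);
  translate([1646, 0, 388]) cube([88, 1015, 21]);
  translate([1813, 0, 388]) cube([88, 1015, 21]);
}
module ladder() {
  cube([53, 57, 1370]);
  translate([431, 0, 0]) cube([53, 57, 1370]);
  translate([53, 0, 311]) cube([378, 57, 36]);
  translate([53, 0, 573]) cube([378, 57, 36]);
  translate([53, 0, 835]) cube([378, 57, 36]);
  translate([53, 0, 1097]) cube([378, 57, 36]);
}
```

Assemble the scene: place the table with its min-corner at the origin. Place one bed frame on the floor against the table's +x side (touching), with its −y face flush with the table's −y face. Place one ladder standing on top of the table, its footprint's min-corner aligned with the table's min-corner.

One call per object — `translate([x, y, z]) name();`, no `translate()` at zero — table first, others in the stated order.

table();
translate([1107, 0, 0]) bed_frame();
translate([0, 0, 689]) ladder();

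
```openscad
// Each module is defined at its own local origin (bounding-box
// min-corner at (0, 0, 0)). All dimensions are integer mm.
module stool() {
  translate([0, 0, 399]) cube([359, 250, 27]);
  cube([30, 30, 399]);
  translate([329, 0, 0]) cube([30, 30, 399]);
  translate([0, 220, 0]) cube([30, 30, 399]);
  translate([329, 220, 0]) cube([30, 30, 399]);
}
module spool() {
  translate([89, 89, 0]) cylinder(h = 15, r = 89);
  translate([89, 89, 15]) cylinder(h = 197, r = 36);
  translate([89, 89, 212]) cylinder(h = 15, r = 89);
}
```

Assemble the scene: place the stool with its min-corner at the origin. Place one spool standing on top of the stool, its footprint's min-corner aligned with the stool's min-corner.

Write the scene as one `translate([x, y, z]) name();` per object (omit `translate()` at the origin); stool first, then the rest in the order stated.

stool();
translate([0, 0, 426]) spool();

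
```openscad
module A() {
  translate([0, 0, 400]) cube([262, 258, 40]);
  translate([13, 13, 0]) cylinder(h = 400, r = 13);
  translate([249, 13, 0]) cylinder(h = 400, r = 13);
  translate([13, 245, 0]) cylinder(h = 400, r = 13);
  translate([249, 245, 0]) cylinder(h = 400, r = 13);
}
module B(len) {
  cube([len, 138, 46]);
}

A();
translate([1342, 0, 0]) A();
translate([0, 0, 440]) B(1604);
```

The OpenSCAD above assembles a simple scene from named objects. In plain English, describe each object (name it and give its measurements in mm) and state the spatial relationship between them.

A is a simple wooden stool: a rectangular seat 262 mm (x) by 258 mm (y), 40 mm thick, top face at z = 440 mm, on four round legs, each 26 mm in diameter. The legs rest on z = 0, each leg's axis is inset half a diameter from the nearest pair of seat edges (so the leg's bounding box is flush with the corner).

B is a rectangular beam 1604 mm long (x), 138 mm deep (y), 46 mm thick (z).

The beam spans the tops of two stools placed 1080 mm apart, resting at z = 440 mm.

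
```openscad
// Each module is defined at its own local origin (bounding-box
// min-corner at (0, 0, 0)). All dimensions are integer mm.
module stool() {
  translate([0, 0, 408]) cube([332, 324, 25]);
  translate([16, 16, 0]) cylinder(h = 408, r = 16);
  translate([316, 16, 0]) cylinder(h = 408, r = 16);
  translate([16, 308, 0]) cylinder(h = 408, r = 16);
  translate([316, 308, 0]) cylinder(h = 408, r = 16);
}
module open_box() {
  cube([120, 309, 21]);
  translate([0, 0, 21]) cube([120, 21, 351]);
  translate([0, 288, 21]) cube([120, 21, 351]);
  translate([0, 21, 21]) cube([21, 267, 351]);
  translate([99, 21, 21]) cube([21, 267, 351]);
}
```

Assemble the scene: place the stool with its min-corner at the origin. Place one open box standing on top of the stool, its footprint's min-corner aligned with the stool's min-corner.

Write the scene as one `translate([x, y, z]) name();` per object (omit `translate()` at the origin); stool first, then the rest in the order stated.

stool();
translate([0, 0, 433]) open_box();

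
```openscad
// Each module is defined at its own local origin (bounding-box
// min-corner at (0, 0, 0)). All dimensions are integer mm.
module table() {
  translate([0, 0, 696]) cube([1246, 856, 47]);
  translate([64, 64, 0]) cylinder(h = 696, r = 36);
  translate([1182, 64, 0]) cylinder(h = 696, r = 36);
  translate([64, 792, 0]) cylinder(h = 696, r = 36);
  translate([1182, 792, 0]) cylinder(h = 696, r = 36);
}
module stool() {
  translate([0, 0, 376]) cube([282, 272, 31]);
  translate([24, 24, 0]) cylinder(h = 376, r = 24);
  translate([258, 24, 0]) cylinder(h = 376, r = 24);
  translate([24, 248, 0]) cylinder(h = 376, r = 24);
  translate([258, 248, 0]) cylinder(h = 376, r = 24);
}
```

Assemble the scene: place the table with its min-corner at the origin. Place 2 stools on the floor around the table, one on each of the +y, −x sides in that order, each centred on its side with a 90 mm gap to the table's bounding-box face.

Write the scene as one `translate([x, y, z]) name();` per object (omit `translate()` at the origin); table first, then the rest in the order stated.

table();
translate([482, 946, 0]) stool();
translate([-372, 292, 0]) stool();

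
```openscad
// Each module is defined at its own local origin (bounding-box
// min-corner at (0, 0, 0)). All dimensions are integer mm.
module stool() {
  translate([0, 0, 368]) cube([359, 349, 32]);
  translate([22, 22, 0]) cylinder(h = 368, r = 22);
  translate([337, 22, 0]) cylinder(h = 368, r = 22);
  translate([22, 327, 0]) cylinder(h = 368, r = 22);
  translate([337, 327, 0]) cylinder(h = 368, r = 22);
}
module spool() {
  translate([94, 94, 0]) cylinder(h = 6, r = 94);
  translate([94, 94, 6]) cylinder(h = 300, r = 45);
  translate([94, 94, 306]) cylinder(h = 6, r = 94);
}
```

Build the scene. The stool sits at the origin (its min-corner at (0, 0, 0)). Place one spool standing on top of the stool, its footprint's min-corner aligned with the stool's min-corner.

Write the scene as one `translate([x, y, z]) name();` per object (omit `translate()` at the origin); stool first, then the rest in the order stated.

stool();
translate([0, 0, 400]) spool();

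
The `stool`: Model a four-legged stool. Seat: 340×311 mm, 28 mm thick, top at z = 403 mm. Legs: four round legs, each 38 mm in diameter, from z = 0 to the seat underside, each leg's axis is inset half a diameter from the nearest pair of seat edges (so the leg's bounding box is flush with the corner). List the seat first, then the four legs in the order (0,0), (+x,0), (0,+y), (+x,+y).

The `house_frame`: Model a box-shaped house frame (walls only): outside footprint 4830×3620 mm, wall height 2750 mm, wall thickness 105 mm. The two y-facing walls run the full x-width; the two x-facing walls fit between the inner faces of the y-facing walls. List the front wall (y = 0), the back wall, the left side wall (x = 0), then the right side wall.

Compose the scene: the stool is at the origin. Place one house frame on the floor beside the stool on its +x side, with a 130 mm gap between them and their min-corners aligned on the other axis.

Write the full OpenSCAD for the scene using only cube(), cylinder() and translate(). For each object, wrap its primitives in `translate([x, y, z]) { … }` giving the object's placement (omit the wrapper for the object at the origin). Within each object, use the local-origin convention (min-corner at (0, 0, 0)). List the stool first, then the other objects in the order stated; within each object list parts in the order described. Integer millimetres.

translate([0, 0, 375]) cube([340, 311, 28]);
translate([19, 19, 0]) cylinder(h = 375, r = 19);
translate([321, 19, 0]) cylinder(h = 375, r = 19);
translate([19, 292, 0]) cylinder(h = 375, r = 19);
translate([321, 292, 0]) cylinder(h = 375, r = 19);
translate([470, 0, 0]) {
  cube([4830, 105, 2750]);
  translate([0, 3515, 0]) cube([4830, 105, 2750]);
  translate([0, 105, 0]) cube([105, 3410, 2750]);
  translate([4725, 105, 0]) cube([105, 3410, 2750]);
}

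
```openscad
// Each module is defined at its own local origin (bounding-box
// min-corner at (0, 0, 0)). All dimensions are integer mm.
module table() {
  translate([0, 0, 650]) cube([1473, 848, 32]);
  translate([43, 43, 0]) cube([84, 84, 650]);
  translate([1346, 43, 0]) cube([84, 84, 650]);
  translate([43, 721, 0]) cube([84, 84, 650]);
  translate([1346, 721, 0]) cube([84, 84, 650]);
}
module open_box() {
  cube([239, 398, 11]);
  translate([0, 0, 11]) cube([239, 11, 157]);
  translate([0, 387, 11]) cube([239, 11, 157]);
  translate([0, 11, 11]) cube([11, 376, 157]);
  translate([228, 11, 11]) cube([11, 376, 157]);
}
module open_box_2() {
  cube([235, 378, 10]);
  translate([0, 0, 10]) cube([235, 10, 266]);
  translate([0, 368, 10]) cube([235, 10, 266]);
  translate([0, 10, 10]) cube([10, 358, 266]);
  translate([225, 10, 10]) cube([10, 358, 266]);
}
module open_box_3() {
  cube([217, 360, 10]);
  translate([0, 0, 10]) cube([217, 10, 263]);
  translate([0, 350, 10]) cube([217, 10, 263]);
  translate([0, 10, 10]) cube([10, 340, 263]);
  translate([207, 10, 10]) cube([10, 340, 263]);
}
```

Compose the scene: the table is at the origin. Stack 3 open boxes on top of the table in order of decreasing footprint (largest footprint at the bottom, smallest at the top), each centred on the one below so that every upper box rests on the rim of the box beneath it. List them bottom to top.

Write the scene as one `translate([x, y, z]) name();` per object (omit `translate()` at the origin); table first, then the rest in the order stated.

table();
translate([617, 225, 682]) open_box();
translate([619, 235, 850]) open_box_2();
translate([628, 244, 1126]) open_box_3();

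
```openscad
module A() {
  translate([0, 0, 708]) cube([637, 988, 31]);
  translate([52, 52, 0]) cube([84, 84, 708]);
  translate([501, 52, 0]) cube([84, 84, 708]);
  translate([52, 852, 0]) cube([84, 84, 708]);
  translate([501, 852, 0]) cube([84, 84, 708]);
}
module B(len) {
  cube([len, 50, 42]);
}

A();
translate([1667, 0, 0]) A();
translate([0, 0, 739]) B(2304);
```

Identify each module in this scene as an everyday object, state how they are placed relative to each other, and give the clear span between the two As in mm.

Second table starts at x = 1667; first ends at x = 637; clear span = 1667 − 637 = 1030 mm.

A is a table. B is a beam. A beam spans the tops of two tables. The clear span between the two tables is 1030 mm.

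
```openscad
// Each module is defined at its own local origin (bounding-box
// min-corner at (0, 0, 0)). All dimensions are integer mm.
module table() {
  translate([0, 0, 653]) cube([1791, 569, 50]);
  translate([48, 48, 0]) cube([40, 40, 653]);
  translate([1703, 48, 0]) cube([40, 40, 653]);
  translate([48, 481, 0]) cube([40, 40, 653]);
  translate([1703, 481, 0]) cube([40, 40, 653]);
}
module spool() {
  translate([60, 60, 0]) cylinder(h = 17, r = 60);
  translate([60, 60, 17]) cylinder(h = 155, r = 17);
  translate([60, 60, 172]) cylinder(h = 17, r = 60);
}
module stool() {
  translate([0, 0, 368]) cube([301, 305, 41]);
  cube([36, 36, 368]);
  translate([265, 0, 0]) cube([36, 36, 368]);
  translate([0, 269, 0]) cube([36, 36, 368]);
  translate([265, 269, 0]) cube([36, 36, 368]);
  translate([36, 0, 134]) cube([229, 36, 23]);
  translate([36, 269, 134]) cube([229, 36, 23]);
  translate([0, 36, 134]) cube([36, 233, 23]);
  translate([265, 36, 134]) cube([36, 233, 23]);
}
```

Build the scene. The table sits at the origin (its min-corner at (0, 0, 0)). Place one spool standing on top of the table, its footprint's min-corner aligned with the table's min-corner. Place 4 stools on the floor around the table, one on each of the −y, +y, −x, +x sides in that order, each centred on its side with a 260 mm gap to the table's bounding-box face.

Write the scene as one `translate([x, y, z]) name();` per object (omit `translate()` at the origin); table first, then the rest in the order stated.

table();
translate([0, 0, 703]) spool();
translate([745, -565, 0]) stool();
translate([745, 829, 0]) stool();
translate([-561, 132, 0]) stool();
translate([2051, 132, 0]) stool();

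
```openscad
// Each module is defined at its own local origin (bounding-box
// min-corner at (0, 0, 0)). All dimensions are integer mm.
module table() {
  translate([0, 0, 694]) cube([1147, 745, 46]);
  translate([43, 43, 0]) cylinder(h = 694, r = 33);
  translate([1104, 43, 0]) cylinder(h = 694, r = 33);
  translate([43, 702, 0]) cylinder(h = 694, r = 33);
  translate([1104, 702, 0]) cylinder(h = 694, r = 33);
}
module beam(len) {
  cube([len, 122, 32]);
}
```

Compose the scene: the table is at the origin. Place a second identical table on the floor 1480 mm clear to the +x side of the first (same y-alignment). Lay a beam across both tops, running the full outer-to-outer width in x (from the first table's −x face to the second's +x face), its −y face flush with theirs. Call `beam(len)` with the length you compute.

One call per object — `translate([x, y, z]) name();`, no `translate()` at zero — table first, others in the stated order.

table();
translate([2627, 0, 0]) table();
translate([0, 0, 740]) beam(3774);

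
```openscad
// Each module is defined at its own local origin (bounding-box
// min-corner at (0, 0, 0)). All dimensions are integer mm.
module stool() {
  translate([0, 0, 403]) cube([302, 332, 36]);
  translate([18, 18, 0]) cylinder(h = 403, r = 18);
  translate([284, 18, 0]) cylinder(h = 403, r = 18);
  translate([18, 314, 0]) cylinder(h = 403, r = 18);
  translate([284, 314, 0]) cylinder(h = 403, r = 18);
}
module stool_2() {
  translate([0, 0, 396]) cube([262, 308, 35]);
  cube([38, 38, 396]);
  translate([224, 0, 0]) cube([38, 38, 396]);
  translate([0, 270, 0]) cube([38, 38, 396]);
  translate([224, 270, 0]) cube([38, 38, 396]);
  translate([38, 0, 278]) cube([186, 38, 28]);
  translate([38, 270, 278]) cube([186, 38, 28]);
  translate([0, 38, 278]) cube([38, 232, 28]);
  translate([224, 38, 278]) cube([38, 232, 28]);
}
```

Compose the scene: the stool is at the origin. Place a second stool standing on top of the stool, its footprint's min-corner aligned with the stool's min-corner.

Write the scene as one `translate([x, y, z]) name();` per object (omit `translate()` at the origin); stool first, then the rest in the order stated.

stool();
translate([0, 0, 439]) stool_2();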